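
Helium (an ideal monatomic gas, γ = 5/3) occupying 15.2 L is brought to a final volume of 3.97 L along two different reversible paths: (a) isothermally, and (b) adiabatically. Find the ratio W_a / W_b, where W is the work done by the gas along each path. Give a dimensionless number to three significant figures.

W_a / W_b ≈ 0.618

Path (a) isothermal: W = P₁V₁ ln(V₂/V₁) → W_a/(P₁V₁) = -1.343.
Path (b) adiabatic: W = P₁V₁(1 − (V₁/V₂)^(γ−1))/(γ−1) → W_b/(P₁V₁) = -2.171.
W_a / W_b = -1.343 / -2.171 = 0.6184.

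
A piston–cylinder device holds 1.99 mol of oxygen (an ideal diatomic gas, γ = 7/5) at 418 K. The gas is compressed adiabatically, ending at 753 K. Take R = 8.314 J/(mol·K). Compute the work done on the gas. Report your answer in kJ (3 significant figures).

W ≈ 13.9 kJ

Adiabatic ⇒ Q = 0, so W_by = −ΔU = nCᵥ(T₁ − T₂).
Cᵥ = 5R/2 = 20.79 J/(mol·K).
W = (1.99)(20.79)(418 − 753) = -13856 J.
Work on gas = −W_by = 13856 J.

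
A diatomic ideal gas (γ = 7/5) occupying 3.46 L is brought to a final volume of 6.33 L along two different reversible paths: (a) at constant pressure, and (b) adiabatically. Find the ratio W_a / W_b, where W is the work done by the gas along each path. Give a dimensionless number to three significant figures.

Path (a) isobaric: W = P₁(V₂ − V₁) → W_a/(P₁V₁) = 0.8295.
Path (b) adiabatic: W = P₁V₁(1 − (V₁/V₂)^(γ−1))/(γ−1) → W_b/(P₁V₁) = 0.5366.
W_a / W_b = 0.8295 / 0.5366 = 1.546.

W_a / W_b ≈ 1.55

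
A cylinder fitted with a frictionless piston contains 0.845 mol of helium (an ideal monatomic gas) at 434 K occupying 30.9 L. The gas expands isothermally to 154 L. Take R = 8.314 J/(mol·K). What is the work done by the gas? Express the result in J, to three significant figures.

Isothermal: W = nRT ln(V₂/V₁).
W = (0.845)(8.314)(434) × ln(154/30.9)
  = 3049 × 1.606
W_by_gas = 4897 J.

W ≈ 4900 J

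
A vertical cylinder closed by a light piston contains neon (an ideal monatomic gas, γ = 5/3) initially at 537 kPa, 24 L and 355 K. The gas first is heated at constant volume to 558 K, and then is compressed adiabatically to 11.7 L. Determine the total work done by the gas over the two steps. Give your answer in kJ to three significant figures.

W_total ≈ -18.7 kJ

Step 1 (isochoric): W = 0 (constant volume).
After step 1: P = 844.1 kPa (V unchanged).
Step 2 (adiabatic): W = (P₁V₁ − P₂V₂)/(γ−1) = (20258 − 32705)/0.667 = -18670 J.
W_total = 0 − 18670 = -18670 J.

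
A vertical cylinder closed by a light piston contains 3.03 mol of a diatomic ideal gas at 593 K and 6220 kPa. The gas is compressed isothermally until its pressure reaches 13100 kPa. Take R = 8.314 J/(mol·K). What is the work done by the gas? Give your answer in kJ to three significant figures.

Isothermal process: W = nRT ln(V₂/V₁) = nRT ln(P₁/P₂).
W = (3.03)(8.314)(593) × ln(6220/13100)
  = 14939 × ln(0.4748) = 14939 × -0.7448
W_by_gas = -11127 J.

W ≈ -11.1 kJ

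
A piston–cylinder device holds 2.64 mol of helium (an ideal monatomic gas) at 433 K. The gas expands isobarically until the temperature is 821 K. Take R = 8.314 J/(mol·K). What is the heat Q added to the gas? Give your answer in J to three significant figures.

Q ≈ 21300 J

Isobaric: W = nRΔT = (2.64)(8.314)(388) = 8516 J.
ΔU = nCᵥΔT with Cᵥ = 3R/2: ΔU = (2.64)(12.47)(388) = 12774 J.
Q = ΔU + W = 12774 + 8516 = 21290 J.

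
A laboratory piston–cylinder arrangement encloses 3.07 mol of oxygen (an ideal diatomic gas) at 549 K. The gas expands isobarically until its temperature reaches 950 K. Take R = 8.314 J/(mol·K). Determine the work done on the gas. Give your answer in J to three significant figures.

W ≈ -10200 J

Isobaric: W = P ΔV = nR ΔT.
W = (3.07)(8.314)(950 − 549) = 10235 J.
Work on gas = −W_by = -10235 J.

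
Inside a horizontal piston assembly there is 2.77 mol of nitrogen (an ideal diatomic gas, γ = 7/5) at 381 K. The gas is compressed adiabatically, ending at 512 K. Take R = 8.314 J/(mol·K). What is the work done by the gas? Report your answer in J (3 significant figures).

Adiabatic ⇒ Q = 0, so W_by = −ΔU = nCᵥ(T₁ − T₂).
Cᵥ = 5R/2 = 20.79 J/(mol·K).
W = (2.77)(20.79)(381 − 512) = -7542 J.

W ≈ -7540 J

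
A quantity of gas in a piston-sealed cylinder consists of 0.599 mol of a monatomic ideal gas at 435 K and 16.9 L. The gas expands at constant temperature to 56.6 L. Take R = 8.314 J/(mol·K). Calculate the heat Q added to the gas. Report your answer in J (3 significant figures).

Q ≈ 2620 J

Isothermal ⇒ ΔU = 0, so Q = W = nRT ln(V₂/V₁).
Q = (0.599)(8.314)(435) ln(56.6/16.9) = 2166 × 1.209 = 2618 J.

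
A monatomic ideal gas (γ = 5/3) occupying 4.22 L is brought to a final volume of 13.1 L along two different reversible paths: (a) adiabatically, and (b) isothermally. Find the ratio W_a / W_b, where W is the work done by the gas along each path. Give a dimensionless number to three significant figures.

W_a / W_b ≈ 0.702

Path (a) adiabatic: W = P₁V₁(1 − (V₁/V₂)^(γ−1))/(γ−1) → W_a/(P₁V₁) = 0.7951.
Path (b) isothermal: W = P₁V₁ ln(V₂/V₁) → W_b/(P₁V₁) = 1.133.
W_a / W_b = 0.7951 / 1.133 = 0.7019.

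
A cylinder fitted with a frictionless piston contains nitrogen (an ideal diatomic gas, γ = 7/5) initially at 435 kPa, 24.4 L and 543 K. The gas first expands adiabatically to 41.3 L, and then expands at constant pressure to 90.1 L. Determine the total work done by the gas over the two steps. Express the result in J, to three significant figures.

Step 1 (adiabatic): W = (P₁V₁ − P₂V₂)/(γ−1) = (10614 − 8599)/0.4 = 5037 J.
After step 1: P = 208.2 kPa, V = 41.3 L, T = 439.9 K.
Step 2 (isobaric): W = PΔV = (208.2 kPa)(90.1 − 41.3 L) = 10161 J.
W_total = 5037 + 10161 = 15198 J.

W_total ≈ 15200 J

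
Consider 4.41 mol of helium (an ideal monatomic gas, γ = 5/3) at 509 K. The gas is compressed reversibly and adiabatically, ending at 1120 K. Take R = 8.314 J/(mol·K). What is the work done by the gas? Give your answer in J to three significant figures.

Adiabatic ⇒ Q = 0, so W_by = −ΔU = nCᵥ(T₁ − T₂).
Cᵥ = 3R/2 = 12.47 J/(mol·K).
W = (4.41)(12.47)(509 − 1120) = -33603 J.

W ≈ -33600 J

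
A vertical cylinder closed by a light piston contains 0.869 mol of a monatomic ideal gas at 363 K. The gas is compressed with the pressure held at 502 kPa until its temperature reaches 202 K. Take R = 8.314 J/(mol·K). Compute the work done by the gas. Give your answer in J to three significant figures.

W ≈ -1160 J

Isobaric: W = P ΔV = nR ΔT.
W = (0.869)(8.314)(202 − 363) = -1163 J.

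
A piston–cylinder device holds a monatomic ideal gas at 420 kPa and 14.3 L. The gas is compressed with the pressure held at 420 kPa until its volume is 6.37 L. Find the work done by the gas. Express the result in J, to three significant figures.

Isobaric: W = P ΔV.
W = (420 kPa)(6.37 − 14.3 L) = (420)(-7.93) = -3331 J.

W ≈ -3330 J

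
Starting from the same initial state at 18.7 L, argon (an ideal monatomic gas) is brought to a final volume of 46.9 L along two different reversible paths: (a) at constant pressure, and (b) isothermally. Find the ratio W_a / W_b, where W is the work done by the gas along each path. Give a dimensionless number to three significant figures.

Path (a) isobaric: W = P₁(V₂ − V₁) → W_a/(P₁V₁) = 1.508.
Path (b) isothermal: W = P₁V₁ ln(V₂/V₁) → W_b/(P₁V₁) = 0.9195.
W_a / W_b = 1.508 / 0.9195 = 1.64.

W_a / W_b ≈ 1.64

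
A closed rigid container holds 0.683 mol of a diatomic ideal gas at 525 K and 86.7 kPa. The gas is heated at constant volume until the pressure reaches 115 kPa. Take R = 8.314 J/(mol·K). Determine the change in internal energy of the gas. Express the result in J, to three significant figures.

ΔU ≈ 2430 J

Constant volume ⇒ W = 0, so Q = ΔU = nCᵥΔT with Cᵥ = 5R/2 = 20.79 J/(mol·K).
At constant V, T₂/T₁ = P₂/P₁ ⇒ ΔT = T₁(P₂/P₁ − 1) = 525·(115/86.7 − 1) = 171.4 K.
ΔU = (0.683)(20.79)(171.4) = 2433 J.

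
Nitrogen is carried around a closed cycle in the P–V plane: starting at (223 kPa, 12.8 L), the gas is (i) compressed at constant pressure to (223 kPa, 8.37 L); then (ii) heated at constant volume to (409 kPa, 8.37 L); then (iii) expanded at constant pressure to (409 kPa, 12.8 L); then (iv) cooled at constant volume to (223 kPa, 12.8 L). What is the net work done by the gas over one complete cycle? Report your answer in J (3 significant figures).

W_net ≈ 824 J

Constant-volume legs do no work.
W(i) = (223)(8.37 − 12.8) = -987.9 J; W(iii) = (409)(12.8 − 8.37) = 1812 J.
W_net = -987.9 + 1812 = 824 J (the clockwise enclosed area).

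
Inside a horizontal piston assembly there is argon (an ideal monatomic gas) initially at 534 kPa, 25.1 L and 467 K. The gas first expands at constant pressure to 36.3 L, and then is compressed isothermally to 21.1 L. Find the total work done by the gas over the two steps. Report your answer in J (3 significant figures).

W_total ≈ -4540 J

Step 1 (isobaric): W = PΔV = (534 kPa)(36.3 − 25.1 L) = 5981 J.
After step 1: P = 534 kPa, V = 36.3 L, T = 675.4 K.
Step 2 (isothermal): W = P₁V₁ ln(V₂/V₁) = (19384) ln(21.1/36.3) = -10517 J.
W_total = 5981 − 10517 = -4536 J.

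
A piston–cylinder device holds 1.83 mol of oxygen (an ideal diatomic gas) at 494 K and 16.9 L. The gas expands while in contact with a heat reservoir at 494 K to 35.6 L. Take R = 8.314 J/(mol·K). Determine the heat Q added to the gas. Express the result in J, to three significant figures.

Q ≈ 5600 J

Isothermal ⇒ ΔU = 0, so Q = W = nRT ln(V₂/V₁).
Q = (1.83)(8.314)(494) ln(35.6/16.9) = 7516 × 0.745 = 5600 J.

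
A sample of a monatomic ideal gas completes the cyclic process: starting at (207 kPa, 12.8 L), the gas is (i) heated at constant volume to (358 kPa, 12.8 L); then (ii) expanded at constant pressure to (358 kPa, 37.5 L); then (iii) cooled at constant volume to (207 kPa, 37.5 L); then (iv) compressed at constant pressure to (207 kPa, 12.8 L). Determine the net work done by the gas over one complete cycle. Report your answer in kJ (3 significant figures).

W_net ≈ 3.73 kJ

Constant-volume legs do no work.
W(ii) = (358)(37.5 − 12.8) = 8843 J; W(iv) = (207)(12.8 − 37.5) = -5113 J.
W_net = 8843 − 5113 = 3730 J (the clockwise enclosed area).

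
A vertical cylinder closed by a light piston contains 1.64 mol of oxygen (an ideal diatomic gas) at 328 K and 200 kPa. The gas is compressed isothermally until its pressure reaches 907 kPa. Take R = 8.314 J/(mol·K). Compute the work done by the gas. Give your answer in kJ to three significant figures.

Isothermal process: W = nRT ln(V₂/V₁) = nRT ln(P₁/P₂).
W = (1.64)(8.314)(328) × ln(200/907)
  = 4472 × ln(0.2205) = 4472 × -1.512
W_by_gas = -6761 J.

W ≈ -6.76 kJ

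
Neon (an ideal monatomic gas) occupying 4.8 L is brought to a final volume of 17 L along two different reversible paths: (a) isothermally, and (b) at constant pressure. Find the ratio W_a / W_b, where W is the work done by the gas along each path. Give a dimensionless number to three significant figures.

Path (a) isothermal: W = P₁V₁ ln(V₂/V₁) → W_a/(P₁V₁) = 1.265.
Path (b) isobaric: W = P₁(V₂ − V₁) → W_b/(P₁V₁) = 2.542.
W_a / W_b = 1.265 / 2.542 = 0.4975.

W_a / W_b ≈ 0.498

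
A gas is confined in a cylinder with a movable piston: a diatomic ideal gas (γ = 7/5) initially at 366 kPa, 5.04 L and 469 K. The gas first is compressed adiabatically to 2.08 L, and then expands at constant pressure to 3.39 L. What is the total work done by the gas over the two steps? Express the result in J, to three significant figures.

Step 1 (adiabatic): W = (P₁V₁ − P₂V₂)/(γ−1) = (1845 − 2628)/0.4 = -1959 J.
After step 1: P = 1264 kPa, V = 2.08 L, T = 668.2 K.
Step 2 (isobaric): W = PΔV = (1264 kPa)(3.39 − 2.08 L) = 1655 J.
W_total = -1959 + 1655 = -303.6 J.

W_total ≈ -304 J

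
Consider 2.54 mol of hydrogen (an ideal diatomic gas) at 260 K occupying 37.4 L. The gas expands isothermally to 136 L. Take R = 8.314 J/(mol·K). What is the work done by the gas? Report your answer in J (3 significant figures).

W ≈ 7090 J

Isothermal: W = nRT ln(V₂/V₁).
W = (2.54)(8.314)(260) × ln(136/37.4)
  = 5491 × 1.291
W_by_gas = 7088 J.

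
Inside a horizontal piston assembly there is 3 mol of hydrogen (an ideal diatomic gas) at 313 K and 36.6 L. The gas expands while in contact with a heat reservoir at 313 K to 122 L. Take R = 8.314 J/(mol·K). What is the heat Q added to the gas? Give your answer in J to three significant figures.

Isothermal ⇒ ΔU = 0, so Q = W = nRT ln(V₂/V₁).
Q = (3)(8.314)(313) ln(122/36.6) = 7807 × 1.204 = 9399 J.

Q ≈ 9400 J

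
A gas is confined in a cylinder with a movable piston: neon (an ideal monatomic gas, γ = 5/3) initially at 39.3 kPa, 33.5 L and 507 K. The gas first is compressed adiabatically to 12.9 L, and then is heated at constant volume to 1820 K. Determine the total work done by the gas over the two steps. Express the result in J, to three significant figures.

W_total ≈ -1760 J

Step 1 (adiabatic): W = (P₁V₁ − P₂V₂)/(γ−1) = (1317 − 2487)/0.667 = -1756 J.
Step 2 (isochoric): W = 0 (constant volume).
W_total = -1756 + 0 = -1756 J.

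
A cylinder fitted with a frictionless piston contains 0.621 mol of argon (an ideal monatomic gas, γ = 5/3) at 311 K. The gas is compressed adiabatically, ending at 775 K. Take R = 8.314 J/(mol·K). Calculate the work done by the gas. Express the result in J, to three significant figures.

Adiabatic ⇒ Q = 0, so W_by = −ΔU = nCᵥ(T₁ − T₂).
Cᵥ = 3R/2 = 12.47 J/(mol·K).
W = (0.621)(12.47)(311 − 775) = -3593 J.

W ≈ -3590 J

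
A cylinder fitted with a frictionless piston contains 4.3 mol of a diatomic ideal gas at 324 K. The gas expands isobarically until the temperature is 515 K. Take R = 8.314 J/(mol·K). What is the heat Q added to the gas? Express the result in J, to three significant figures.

Q ≈ 23900 J

Isobaric: W = nRΔT = (4.3)(8.314)(191) = 6828 J.
ΔU = nCᵥΔT with Cᵥ = 5R/2: ΔU = (4.3)(20.79)(191) = 17071 J.
Q = ΔU + W = 17071 + 6828 = 23899 J.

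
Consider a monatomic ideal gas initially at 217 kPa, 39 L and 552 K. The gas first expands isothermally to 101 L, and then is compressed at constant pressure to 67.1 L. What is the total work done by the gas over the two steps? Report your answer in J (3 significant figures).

W_total ≈ 5210 J

Step 1 (isothermal): W = P₁V₁ ln(V₂/V₁) = (8463) ln(101/39) = 8053 J.
After step 1: P = 83.79 kPa, V = 101 L, T = 552 K.
Step 2 (isobaric): W = PΔV = (83.79 kPa)(67.1 − 101 L) = -2841 J.
W_total = 8053 − 2841 = 5212 J.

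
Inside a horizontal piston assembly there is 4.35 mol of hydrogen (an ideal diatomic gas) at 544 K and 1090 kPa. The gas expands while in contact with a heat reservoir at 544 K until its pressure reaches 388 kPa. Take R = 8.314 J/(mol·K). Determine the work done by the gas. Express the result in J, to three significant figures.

Isothermal process: W = nRT ln(V₂/V₁) = nRT ln(P₁/P₂).
W = (4.35)(8.314)(544) × ln(1090/388)
  = 19674 × ln(2.809) = 19674 × 1.033
W_by_gas = 20322 J.

W ≈ 20300 J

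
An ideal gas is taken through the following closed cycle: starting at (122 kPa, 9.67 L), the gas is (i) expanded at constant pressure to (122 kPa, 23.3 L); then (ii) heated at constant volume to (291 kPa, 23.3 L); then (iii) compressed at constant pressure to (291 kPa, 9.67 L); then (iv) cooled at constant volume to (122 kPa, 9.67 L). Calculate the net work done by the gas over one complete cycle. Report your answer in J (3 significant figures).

Constant-volume legs do no work.
W(i) = (122)(23.3 − 9.67) = 1663 J; W(iii) = (291)(9.67 − 23.3) = -3966 J.
W_net = 1663 − 3966 = -2303 J (the counter-clockwise enclosed area).

W_net ≈ -2300 J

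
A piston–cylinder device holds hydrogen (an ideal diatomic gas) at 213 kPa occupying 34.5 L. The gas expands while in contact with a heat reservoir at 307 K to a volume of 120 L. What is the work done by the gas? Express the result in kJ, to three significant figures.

W ≈ 9.16 kJ

Isothermal: W = nRT ln(V₂/V₁) = P₁V₁ ln(V₂/V₁).
P₁V₁ = (213 kPa)(34.5 L) = 7348 J.
W = 7348 × ln(120/34.5) = 7348 × 1.247
W_by_gas = 9160 J.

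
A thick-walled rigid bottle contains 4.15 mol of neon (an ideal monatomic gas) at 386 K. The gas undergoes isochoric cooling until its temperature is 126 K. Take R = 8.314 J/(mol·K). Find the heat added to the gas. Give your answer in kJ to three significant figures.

Q ≈ -13.5 kJ

Constant volume ⇒ W = 0, so Q = ΔU = nCᵥΔT with Cᵥ = 3R/2 = 12.47 J/(mol·K).
ΔU = (4.15)(12.47)(126 − 386) = -13456 J.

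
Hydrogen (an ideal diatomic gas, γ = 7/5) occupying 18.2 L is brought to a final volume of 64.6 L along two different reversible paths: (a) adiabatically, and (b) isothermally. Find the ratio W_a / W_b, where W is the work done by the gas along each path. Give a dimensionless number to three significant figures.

Path (a) adiabatic: W = P₁V₁(1 − (V₁/V₂)^(γ−1))/(γ−1) → W_a/(P₁V₁) = 0.9938.
Path (b) isothermal: W = P₁V₁ ln(V₂/V₁) → W_b/(P₁V₁) = 1.267.
W_a / W_b = 0.9938 / 1.267 = 0.7845.

W_a / W_b ≈ 0.785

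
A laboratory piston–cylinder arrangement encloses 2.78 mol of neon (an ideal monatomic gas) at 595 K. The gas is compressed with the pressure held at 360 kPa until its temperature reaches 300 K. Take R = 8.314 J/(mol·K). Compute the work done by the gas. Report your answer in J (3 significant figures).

Isobaric: W = P ΔV = nR ΔT.
W = (2.78)(8.314)(300 − 595) = -6818 J.

W ≈ -6820 J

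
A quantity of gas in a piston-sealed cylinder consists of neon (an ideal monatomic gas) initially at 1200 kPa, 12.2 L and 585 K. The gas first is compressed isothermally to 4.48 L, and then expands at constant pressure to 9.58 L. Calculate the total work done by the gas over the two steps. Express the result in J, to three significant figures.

Step 1 (isothermal): W = P₁V₁ ln(V₂/V₁) = (14640) ln(4.48/12.2) = -14667 J.
After step 1: P = 3268 kPa, V = 4.48 L, T = 585 K.
Step 2 (isobaric): W = PΔV = (3268 kPa)(9.58 − 4.48 L) = 16666 J.
W_total = -14667 + 16666 = 2000 J.

W_total ≈ 2000 J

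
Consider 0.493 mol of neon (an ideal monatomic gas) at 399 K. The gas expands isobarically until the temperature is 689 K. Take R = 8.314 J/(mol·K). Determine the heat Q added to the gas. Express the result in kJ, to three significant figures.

Q ≈ 2.97 kJ

Isobaric: W = nRΔT = (0.493)(8.314)(290) = 1189 J.
ΔU = nCᵥΔT with Cᵥ = 3R/2: ΔU = (0.493)(12.47)(290) = 1783 J.
Q = ΔU + W = 1783 + 1189 = 2972 J.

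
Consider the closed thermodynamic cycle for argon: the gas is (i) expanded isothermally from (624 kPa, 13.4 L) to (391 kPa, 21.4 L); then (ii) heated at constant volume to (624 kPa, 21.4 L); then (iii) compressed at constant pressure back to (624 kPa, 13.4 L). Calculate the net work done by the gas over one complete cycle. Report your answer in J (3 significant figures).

W_net ≈ -1080 J

Leg (i): W = PᵢVᵢ ln(V_f/Vᵢ) = (8362) ln(21.4/13.4) = 3914 J.
Leg (ii): W = 0.
Leg (iii): W = PΔV = (624)(13.4 − 21.4) = -4992 J.
W_net = 3914 − 4992 = -1078 J.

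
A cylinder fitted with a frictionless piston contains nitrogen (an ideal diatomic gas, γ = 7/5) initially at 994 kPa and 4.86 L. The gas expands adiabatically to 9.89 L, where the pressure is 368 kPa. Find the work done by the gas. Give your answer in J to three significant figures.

W ≈ 2980 J

Adiabatic: W = (P₁V₁ − P₂V₂)/(γ − 1) with γ = 7/5.
P₁V₁ = 4831 J, P₂V₂ = 3640 J.
W = (4831 − 3640) / 0.4 = 2978 J.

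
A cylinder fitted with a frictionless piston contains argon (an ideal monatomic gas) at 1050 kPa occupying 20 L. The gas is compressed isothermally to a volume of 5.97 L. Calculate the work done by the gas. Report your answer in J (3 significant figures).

W ≈ -25400 J

Isothermal: W = nRT ln(V₂/V₁) = P₁V₁ ln(V₂/V₁).
P₁V₁ = (1050 kPa)(20 L) = 21000 J.
W = 21000 × ln(5.97/20) = 21000 × -1.209
W_by_gas = -25389 J.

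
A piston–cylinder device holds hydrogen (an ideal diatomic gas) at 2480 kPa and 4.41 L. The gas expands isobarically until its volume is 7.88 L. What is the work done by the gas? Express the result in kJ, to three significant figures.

Isobaric: W = P ΔV.
W = (2480 kPa)(7.88 − 4.41 L) = (2480)(3.47) = 8606 J.

W ≈ 8.61 kJ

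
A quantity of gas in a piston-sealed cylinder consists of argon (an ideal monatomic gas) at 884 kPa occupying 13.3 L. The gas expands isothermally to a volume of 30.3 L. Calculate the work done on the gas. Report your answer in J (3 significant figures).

Isothermal: W = nRT ln(V₂/V₁) = P₁V₁ ln(V₂/V₁).
P₁V₁ = (884 kPa)(13.3 L) = 11757 J.
W = 11757 × ln(30.3/13.3) = 11757 × 0.8234
W_by_gas = 9681 J; work on gas = −W_by = -9681 J.

W ≈ -9680 J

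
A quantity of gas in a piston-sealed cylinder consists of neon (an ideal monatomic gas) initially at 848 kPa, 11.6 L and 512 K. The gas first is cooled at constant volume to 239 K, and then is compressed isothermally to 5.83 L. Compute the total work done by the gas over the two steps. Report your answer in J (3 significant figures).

Step 1 (isochoric): W = 0 (constant volume).
After step 1: P = 395.8 kPa (V unchanged).
Step 2 (isothermal): W = P₁V₁ ln(V₂/V₁) = (4592) ln(5.83/11.6) = -3159 J.
W_total = 0 − 3159 = -3159 J.

W_total ≈ -3160 J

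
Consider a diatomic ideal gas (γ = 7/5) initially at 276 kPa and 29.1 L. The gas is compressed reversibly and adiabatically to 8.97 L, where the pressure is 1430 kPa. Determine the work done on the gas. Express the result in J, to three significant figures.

Adiabatic: W = (P₁V₁ − P₂V₂)/(γ − 1) with γ = 7/5.
P₁V₁ = 8032 J, P₂V₂ = 12827 J.
W = (8032 − 12827) / 0.4 = -11989 J.
Work on gas = −W_by = 11989 J.

W ≈ 12000 J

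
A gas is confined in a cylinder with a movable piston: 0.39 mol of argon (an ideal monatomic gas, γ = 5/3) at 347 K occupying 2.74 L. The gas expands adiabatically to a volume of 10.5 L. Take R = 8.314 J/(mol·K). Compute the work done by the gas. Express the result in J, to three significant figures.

Adiabatic: TV^(γ−1) = const with γ = 5/3.
T₂ = T₁ (V₁/V₂)^(γ−1) = 347 × (2.74/10.5)^0.667 = 347 × 0.4084 = 141.7 K.
W_by = nCᵥ(T₁ − T₂) = (0.39)(12.47)(347 − 141.7) = 998.5 J.

W ≈ 999 J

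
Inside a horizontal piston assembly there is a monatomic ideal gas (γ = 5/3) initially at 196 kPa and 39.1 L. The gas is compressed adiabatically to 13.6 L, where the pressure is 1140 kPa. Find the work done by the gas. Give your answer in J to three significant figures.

W ≈ -11800 J

Adiabatic: W = (P₁V₁ − P₂V₂)/(γ − 1) with γ = 5/3.
P₁V₁ = 7664 J, P₂V₂ = 15504 J.
W = (7664 − 15504) / 0.6667 = -11761 J.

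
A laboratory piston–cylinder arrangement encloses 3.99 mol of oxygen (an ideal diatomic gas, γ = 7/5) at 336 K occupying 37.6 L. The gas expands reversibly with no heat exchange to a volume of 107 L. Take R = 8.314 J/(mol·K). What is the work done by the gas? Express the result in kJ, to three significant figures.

W ≈ 9.53 kJ

Adiabatic: TV^(γ−1) = const with γ = 7/5.
T₂ = T₁ (V₁/V₂)^(γ−1) = 336 × (37.6/107)^0.4 = 336 × 0.6581 = 221.1 K.
W_by = nCᵥ(T₁ − T₂) = (3.99)(20.79)(336 − 221.1) = 9526 J.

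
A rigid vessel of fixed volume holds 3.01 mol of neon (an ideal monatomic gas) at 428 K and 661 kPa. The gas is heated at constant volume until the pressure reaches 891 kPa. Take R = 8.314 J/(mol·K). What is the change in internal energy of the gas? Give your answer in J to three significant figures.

ΔU ≈ 5590 J

Constant volume ⇒ W = 0, so Q = ΔU = nCᵥΔT with Cᵥ = 3R/2 = 12.47 J/(mol·K).
At constant V, T₂/T₁ = P₂/P₁ ⇒ ΔT = T₁(P₂/P₁ − 1) = 428·(891/661 − 1) = 148.9 K.
ΔU = (3.01)(12.47)(148.9) = 5590 J.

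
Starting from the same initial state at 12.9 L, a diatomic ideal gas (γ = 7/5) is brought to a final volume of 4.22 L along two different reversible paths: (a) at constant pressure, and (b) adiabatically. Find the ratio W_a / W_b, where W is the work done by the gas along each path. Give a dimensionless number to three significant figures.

Path (a) isobaric: W = P₁(V₂ − V₁) → W_a/(P₁V₁) = -0.6729.
Path (b) adiabatic: W = P₁V₁(1 − (V₁/V₂)^(γ−1))/(γ−1) → W_b/(P₁V₁) = -1.409.
W_a / W_b = -0.6729 / -1.409 = 0.4776.

W_a / W_b ≈ 0.478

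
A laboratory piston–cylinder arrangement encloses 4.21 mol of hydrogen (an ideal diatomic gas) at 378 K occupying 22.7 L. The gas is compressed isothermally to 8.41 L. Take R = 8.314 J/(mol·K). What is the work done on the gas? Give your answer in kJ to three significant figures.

Isothermal: W = nRT ln(V₂/V₁).
W = (4.21)(8.314)(378) × ln(8.41/22.7)
  = 13231 × -0.9929
W_by_gas = -13137 J; work on gas = −W_by = 13137 J.

W ≈ 13.1 kJ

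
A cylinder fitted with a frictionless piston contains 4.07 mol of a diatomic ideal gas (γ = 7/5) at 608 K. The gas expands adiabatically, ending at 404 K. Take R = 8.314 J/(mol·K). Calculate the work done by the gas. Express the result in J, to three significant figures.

Adiabatic ⇒ Q = 0, so W_by = −ΔU = nCᵥ(T₁ − T₂).
Cᵥ = 5R/2 = 20.79 J/(mol·K).
W = (4.07)(20.79)(608 − 404) = 17257 J.

W ≈ 17300 J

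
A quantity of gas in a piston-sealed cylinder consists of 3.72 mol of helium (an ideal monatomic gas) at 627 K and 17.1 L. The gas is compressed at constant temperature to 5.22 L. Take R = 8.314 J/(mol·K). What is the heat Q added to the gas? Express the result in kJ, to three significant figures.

Isothermal ⇒ ΔU = 0, so Q = W = nRT ln(V₂/V₁).
Q = (3.72)(8.314)(627) ln(5.22/17.1) = 19392 × -1.187 = -23010 J.

Q ≈ -23.0 kJ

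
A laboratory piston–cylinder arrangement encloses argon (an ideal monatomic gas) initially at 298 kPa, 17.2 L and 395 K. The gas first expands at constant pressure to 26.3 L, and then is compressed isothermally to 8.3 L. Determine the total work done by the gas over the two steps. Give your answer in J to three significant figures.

W_total ≈ -6330 J

Step 1 (isobaric): W = PΔV = (298 kPa)(26.3 − 17.2 L) = 2712 J.
After step 1: P = 298 kPa, V = 26.3 L, T = 604 K.
Step 2 (isothermal): W = P₁V₁ ln(V₂/V₁) = (7837) ln(8.3/26.3) = -9039 J.
W_total = 2712 − 9039 = -6327 J.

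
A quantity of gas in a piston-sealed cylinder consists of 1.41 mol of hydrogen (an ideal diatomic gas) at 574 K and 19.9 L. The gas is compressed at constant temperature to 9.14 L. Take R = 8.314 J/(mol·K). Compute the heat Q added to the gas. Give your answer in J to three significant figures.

Isothermal ⇒ ΔU = 0, so Q = W = nRT ln(V₂/V₁).
Q = (1.41)(8.314)(574) ln(9.14/19.9) = 6729 × -0.7781 = -5235 J.

Q ≈ -5240 J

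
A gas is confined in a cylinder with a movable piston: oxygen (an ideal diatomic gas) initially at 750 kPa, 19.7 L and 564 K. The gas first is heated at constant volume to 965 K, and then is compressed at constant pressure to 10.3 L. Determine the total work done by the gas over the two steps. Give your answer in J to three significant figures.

Step 1 (isochoric): W = 0 (constant volume).
After step 1: P = 1283 kPa (V unchanged).
Step 2 (isobaric): W = PΔV = (1283 kPa)(10.3 − 19.7 L) = -12062 J.
W_total = 0 − 12062 = -12062 J.

W_total ≈ -12100 J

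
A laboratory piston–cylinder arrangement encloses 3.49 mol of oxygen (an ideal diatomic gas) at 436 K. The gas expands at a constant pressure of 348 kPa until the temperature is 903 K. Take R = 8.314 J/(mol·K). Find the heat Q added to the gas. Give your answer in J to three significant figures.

Q ≈ 47400 J

Isobaric: W = nRΔT = (3.49)(8.314)(467) = 13550 J.
ΔU = nCᵥΔT with Cᵥ = 5R/2: ΔU = (3.49)(20.79)(467) = 33876 J.
Q = ΔU + W = 33876 + 13550 = 47426 J.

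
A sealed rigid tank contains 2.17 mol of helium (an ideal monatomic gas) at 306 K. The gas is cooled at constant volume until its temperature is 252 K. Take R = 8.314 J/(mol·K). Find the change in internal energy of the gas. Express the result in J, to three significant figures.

ΔU ≈ -1460 J

Constant volume ⇒ W = 0, so Q = ΔU = nCᵥΔT with Cᵥ = 3R/2 = 12.47 J/(mol·K).
ΔU = (2.17)(12.47)(252 − 306) = -1461 J.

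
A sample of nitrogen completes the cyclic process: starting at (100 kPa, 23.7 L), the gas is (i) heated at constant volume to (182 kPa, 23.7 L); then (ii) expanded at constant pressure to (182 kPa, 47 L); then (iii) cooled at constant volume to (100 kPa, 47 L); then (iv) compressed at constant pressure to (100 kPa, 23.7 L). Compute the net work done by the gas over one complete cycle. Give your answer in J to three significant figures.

W_net ≈ 1910 J

Constant-volume legs do no work.
W(ii) = (182)(47 − 23.7) = 4241 J; W(iv) = (100)(23.7 − 47) = -2330 J.
W_net = 4241 − 2330 = 1911 J (the clockwise enclosed area).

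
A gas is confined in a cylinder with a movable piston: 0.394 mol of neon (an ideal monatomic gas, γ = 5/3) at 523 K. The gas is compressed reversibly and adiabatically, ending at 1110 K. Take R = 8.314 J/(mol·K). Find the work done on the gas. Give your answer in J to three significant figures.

W ≈ 2880 J

Adiabatic ⇒ Q = 0, so W_by = −ΔU = nCᵥ(T₁ − T₂).
Cᵥ = 3R/2 = 12.47 J/(mol·K).
W = (0.394)(12.47)(523 − 1110) = -2884 J.
Work on gas = −W_by = 2884 J.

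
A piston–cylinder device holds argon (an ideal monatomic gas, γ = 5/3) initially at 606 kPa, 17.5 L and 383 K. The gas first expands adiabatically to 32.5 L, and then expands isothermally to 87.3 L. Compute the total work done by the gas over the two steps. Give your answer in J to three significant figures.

Step 1 (adiabatic): W = (P₁V₁ − P₂V₂)/(γ−1) = (10605 − 7019)/0.667 = 5379 J.
After step 1: P = 216 kPa, V = 32.5 L, T = 253.5 K.
Step 2 (isothermal): W = P₁V₁ ln(V₂/V₁) = (7019) ln(87.3/32.5) = 6936 J.
W_total = 5379 + 6936 = 12315 J.

W_total ≈ 12300 J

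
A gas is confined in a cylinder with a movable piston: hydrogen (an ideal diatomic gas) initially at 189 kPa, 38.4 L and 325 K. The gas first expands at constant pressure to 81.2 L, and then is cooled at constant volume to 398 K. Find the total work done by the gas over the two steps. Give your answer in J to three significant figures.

W_total ≈ 8090 J

Step 1 (isobaric): W = PΔV = (189 kPa)(81.2 − 38.4 L) = 8089 J.
Step 2 (isochoric): W = 0 (constant volume).
W_total = 8089 + 0 = 8089 J.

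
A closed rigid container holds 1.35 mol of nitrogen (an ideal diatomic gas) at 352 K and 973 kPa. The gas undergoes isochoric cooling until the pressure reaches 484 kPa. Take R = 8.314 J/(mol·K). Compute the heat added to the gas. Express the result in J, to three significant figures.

Q ≈ -4960 J

Constant volume ⇒ W = 0, so Q = ΔU = nCᵥΔT with Cᵥ = 5R/2 = 20.79 J/(mol·K).
At constant V, T₂/T₁ = P₂/P₁ ⇒ ΔT = T₁(P₂/P₁ − 1) = 352·(484/973 − 1) = -176.9 K.
ΔU = (1.35)(20.79)(-176.9) = -4964 J.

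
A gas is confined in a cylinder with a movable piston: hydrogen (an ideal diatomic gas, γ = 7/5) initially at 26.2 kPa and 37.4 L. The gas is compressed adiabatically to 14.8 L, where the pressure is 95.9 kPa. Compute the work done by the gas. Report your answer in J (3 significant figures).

Adiabatic: W = (P₁V₁ − P₂V₂)/(γ − 1) with γ = 7/5.
P₁V₁ = 979.9 J, P₂V₂ = 1419 J.
W = (979.9 − 1419) / 0.4 = -1099 J.

W ≈ -1100 J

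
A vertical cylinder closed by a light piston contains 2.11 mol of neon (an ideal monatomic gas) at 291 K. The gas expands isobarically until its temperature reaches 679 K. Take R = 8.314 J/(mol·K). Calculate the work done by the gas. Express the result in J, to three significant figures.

W ≈ 6810 J

Isobaric: W = P ΔV = nR ΔT.
W = (2.11)(8.314)(679 − 291) = 6807 J.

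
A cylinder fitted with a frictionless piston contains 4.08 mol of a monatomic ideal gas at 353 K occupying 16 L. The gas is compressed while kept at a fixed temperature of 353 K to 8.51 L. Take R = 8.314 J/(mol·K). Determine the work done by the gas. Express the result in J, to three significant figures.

W ≈ -7560 J

Isothermal: W = nRT ln(V₂/V₁).
W = (4.08)(8.314)(353) × ln(8.51/16)
  = 11974 × -0.6313
W_by_gas = -7560 J.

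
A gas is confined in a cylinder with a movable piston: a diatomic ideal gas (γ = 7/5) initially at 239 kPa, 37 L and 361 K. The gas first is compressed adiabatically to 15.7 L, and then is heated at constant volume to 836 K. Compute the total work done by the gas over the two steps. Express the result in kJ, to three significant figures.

W_total ≈ -9.04 kJ

Step 1 (adiabatic): W = (P₁V₁ − P₂V₂)/(γ−1) = (8843 − 12460)/0.4 = -9043 J.
Step 2 (isochoric): W = 0 (constant volume).
W_total = -9043 + 0 = -9043 J.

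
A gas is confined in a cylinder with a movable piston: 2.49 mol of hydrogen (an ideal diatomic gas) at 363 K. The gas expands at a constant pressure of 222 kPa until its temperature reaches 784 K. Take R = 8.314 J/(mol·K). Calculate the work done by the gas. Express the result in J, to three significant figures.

W ≈ 8720 J

Isobaric: W = P ΔV = nR ΔT.
W = (2.49)(8.314)(784 − 363) = 8715 J.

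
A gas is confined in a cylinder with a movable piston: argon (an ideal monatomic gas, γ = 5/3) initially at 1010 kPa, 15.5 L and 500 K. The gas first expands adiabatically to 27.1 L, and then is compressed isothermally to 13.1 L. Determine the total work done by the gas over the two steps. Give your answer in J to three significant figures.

Step 1 (adiabatic): W = (P₁V₁ − P₂V₂)/(γ−1) = (15655 − 10787)/0.667 = 7302 J.
After step 1: P = 398 kPa, V = 27.1 L, T = 344.5 K.
Step 2 (isothermal): W = P₁V₁ ln(V₂/V₁) = (10787) ln(13.1/27.1) = -7841 J.
W_total = 7302 − 7841 = -539 J.

W_total ≈ -539 J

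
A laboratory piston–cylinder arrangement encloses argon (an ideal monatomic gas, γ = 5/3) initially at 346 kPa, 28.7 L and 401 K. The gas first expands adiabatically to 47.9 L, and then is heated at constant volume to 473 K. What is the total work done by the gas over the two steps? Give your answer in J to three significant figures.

W_total ≈ 4310 J

Step 1 (adiabatic): W = (P₁V₁ − P₂V₂)/(γ−1) = (9930 − 7058)/0.667 = 4309 J.
Step 2 (isochoric): W = 0 (constant volume).
W_total = 4309 + 0 = 4309 J.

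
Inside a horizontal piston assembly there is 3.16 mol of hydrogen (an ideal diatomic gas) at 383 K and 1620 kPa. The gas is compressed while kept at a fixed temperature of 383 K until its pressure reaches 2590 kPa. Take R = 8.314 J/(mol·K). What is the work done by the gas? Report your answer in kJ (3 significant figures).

Isothermal process: W = nRT ln(V₂/V₁) = nRT ln(P₁/P₂).
W = (3.16)(8.314)(383) × ln(1620/2590)
  = 10062 × ln(0.6255) = 10062 × -0.4692
W_by_gas = -4722 J.

W ≈ -4.72 kJ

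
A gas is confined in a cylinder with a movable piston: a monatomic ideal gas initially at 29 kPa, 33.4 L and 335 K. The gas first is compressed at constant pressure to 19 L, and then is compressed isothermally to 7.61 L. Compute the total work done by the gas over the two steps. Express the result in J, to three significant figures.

W_total ≈ -922 J

Step 1 (isobaric): W = PΔV = (29 kPa)(19 − 33.4 L) = -417.6 J.
After step 1: P = 29 kPa, V = 19 L, T = 190.6 K.
Step 2 (isothermal): W = P₁V₁ ln(V₂/V₁) = (551) ln(7.61/19) = -504.2 J.
W_total = -417.6 − 504.2 = -921.8 J.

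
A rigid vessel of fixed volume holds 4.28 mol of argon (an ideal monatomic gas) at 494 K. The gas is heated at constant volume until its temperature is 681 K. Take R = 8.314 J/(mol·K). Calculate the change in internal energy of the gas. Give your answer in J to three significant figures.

Constant volume ⇒ W = 0, so Q = ΔU = nCᵥΔT with Cᵥ = 3R/2 = 12.47 J/(mol·K).
ΔU = (4.28)(12.47)(681 − 494) = 9981 J.

ΔU ≈ 9980 J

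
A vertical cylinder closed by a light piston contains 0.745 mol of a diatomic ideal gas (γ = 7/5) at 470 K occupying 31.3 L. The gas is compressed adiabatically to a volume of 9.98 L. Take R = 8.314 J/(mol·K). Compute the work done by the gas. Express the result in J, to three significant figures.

Adiabatic: TV^(γ−1) = const with γ = 7/5.
T₂ = T₁ (V₁/V₂)^(γ−1) = 470 × (31.3/9.98)^0.4 = 470 × 1.58 = 742.4 K.
W_by = nCᵥ(T₁ − T₂) = (0.745)(20.79)(470 − 742.4) = -4219 J.

W ≈ -4220 J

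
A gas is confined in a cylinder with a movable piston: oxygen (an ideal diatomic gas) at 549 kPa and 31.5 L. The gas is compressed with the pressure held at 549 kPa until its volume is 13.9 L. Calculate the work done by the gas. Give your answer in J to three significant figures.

W ≈ -9660 J

Isobaric: W = P ΔV.
W = (549 kPa)(13.9 − 31.5 L) = (549)(-17.6) = -9662 J.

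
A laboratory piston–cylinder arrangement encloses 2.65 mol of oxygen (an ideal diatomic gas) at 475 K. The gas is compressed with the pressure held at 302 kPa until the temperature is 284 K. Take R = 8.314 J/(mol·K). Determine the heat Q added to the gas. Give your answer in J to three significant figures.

Q ≈ -14700 J

Isobaric: W = nRΔT = (2.65)(8.314)(-191) = -4208 J.
ΔU = nCᵥΔT with Cᵥ = 5R/2: ΔU = (2.65)(20.79)(-191) = -10520 J.
Q = ΔU + W = -10520 − 4208 = -14728 J.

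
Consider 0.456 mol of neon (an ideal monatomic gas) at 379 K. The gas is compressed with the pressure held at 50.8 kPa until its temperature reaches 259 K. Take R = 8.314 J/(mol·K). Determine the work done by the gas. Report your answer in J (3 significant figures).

W ≈ -455 J

Isobaric: W = P ΔV = nR ΔT.
W = (0.456)(8.314)(259 − 379) = -454.9 J.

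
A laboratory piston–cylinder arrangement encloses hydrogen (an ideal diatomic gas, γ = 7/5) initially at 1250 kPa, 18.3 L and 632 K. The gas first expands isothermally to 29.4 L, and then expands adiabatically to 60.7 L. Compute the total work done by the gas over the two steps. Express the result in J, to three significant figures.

Step 1 (isothermal): W = P₁V₁ ln(V₂/V₁) = (22875) ln(29.4/18.3) = 10845 J.
After step 1: P = 778.1 kPa, V = 29.4 L, T = 632 K.
Step 2 (adiabatic): W = (P₁V₁ − P₂V₂)/(γ−1) = (22875 − 17117)/0.4 = 14395 J.
W_total = 10845 + 14395 = 25240 J.

W_total ≈ 25200 J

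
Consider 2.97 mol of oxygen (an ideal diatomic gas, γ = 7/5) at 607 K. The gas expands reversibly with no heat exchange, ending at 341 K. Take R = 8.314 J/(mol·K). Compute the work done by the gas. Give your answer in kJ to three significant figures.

Adiabatic ⇒ Q = 0, so W_by = −ΔU = nCᵥ(T₁ − T₂).
Cᵥ = 5R/2 = 20.79 J/(mol·K).
W = (2.97)(20.79)(607 − 341) = 16421 J.

W ≈ 16.4 kJ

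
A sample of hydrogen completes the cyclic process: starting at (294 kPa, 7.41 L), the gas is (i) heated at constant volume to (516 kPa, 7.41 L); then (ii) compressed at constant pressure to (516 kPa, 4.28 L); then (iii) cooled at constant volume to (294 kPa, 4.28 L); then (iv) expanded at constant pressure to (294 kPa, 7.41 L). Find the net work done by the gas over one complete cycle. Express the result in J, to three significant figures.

W_net ≈ -695 J

Constant-volume legs do no work.
W(ii) = (516)(4.28 − 7.41) = -1615 J; W(iv) = (294)(7.41 − 4.28) = 920.2 J.
W_net = -1615 + 920.2 = -694.9 J (the counter-clockwise enclosed area).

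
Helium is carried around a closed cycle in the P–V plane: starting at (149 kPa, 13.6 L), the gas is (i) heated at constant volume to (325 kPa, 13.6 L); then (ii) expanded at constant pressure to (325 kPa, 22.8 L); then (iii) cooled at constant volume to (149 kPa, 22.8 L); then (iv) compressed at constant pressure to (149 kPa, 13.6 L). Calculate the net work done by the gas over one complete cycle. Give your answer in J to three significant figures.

Constant-volume legs do no work.
W(ii) = (325)(22.8 − 13.6) = 2990 J; W(iv) = (149)(13.6 − 22.8) = -1371 J.
W_net = 2990 − 1371 = 1619 J (the clockwise enclosed area).

W_net ≈ 1620 J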